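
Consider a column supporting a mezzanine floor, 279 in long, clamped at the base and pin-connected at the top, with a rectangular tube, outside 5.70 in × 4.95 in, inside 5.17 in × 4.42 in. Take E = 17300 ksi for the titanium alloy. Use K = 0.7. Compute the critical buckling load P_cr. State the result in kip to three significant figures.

Weak-axis I_min = (h_o·b_o³ − h_i·b_i³)/12 with b_o = 4.95, b_i = 4.420 in (shorter outer/inner sides).
I_min = (5.70×4.95³ − 5.170×4.420³)/12 = 20.41 in⁴
Effective length L_e = K·L = 0.7 × 279 = 195.3 in
P_cr = π²EI / L_e² = π² × 17300×10³ × 20.41 / 195.3² = 9.136×10^4 lb

P_cr ≈ 91.4 kip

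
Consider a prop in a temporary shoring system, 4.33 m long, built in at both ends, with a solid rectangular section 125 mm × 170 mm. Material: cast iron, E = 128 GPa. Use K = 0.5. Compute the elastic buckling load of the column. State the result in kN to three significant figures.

P_cr ≈ 7460 kN

Buckling occurs about the weak axis: I_min = h·b³/12 with b = 125 mm (the shorter side).
I_min = 170×125³/12 = 2.767×10^7 mm⁴
I = 2.767×10^7 mm⁴ = 2.767×10^-5 m⁴
Effective length L_e = K·L = 0.5 × 4.33 = 2.165 m
P_cr = π²EI / L_e² = π² × 128×10⁹ × 2.767×10^-5 / 2.165² = 7.457×10^6 N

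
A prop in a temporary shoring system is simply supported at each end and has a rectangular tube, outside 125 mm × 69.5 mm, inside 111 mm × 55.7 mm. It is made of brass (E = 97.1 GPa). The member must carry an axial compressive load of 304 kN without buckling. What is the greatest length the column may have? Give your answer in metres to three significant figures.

Weak-axis I_min = (h_o·b_o³ − h_i·b_i³)/12 with b_o = 69.5, b_i = 55.70 mm (shorter outer/inner sides).
I_min = (125×69.5³ − 111.0×55.70³)/12 = 1.898×10^6 mm⁴
I = 1.898×10^-6 m⁴
At the buckling limit P_cr = P = 3.040×10^5 N
From P_cr = π²EI/(K·L)²:  L = (1/K)·√(π²EI/P_cr) = (1/1)·√(π²×9.71×10^10×1.898×10^-6/3.040×10^5)
L = 2.45 m

L_max ≈ 2.45 m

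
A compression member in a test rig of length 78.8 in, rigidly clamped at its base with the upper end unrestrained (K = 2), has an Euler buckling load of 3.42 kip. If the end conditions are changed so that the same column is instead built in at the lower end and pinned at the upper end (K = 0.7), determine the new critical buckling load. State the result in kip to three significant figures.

P_cr ≈ 27.9 kip

P_cr ∝ 1/K², so P_cr,new = P_cr,old × (K_old/K_new)² = 3.42 × (2/0.7)²
= 3.42 × 8.163 = 27.9 kip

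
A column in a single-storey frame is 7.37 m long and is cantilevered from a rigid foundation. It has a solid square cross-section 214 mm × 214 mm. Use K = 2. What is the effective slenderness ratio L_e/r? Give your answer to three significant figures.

I = a⁴/12 = 214⁴/12 = 1.748×10^8 mm⁴
A = 4.580×10^4 mm²;  r_min = √(I/A) = √(1.748×10^8/4.580×10^4) = 61.78 mm
L_e = K·L = 2 × 7.37 m = 14.74 m = 14740 mm
λ = L_e / r_min = 14740 / 61.78 = 239

λ ≈ 239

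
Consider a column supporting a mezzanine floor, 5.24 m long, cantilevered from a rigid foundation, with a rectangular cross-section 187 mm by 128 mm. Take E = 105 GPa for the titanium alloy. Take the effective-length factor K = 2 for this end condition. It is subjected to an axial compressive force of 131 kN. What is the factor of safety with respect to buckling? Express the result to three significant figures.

n ≈ 2.35

Buckling occurs about the weak axis: I_min = h·b³/12 with b = 128 mm (the shorter side).
I_min = 187×128³/12 = 3.268×10^7 mm⁴
I = 3.268×10^7 mm⁴ = 3.268×10^-5 m⁴
Effective length L_e = K·L = 2 × 5.24 = 10.48 m
P_cr = π²EI / L_e² = π² × 105×10⁹ × 3.268×10^-5 / 10.48² = 3.084×10^5 N
Factor of safety n = P_cr / P = 308.36 / 131 = 2.35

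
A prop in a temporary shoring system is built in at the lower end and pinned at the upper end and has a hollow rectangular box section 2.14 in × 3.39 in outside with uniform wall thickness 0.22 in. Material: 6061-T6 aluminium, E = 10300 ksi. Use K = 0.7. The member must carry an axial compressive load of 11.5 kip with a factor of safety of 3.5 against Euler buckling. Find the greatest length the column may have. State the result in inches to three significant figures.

L_max ≈ 89.7 in

Inner dimensions: h_i = 3.39 − 2×0.22 = 2.950 in, b_i = 2.14 − 2×0.22 = 1.700 in
Weak-axis I_min = (h_o·b_o³ − h_i·b_i³)/12 with b_o = 2.14, b_i = 1.700 in (shorter outer/inner sides).
I_min = (3.39×2.14³ − 2.950×1.700³)/12 = 1.561 in⁴
Required critical load P_cr = n·P = 3.5 × 11.5 = 40.25 kip = 4.025×10^4 lb
From P_cr = π²EI/(K·L)²:  L = (1/K)·√(π²EI/P_cr) = (1/0.7)·√(π²×1.03×10^7×1.561/4.025×10^4)
L = 89.7 in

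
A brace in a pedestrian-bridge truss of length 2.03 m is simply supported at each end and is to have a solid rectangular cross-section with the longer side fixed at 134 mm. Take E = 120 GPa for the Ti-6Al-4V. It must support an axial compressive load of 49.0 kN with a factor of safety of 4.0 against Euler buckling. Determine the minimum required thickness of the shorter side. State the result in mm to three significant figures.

b ≈ 39.4 mm

Required P_cr = n·P = 4.0 × 49.0 = 196.0 kN
L_e = K·L = 1 × 2.03 = 2.030 m
Required I = P_cr·L_e²/(π²E) = 1.960×10^5 × 2.030² / (π² × 1.20×10^11) = 6.820×10^-7 m⁴
I_req = 6.820×10^5 mm⁴
Rectangle, weak axis: I_min = h·b³/12 with h = 134 mm fixed  ⇒  b = (12I/h)^(1/3) = 39.4 mm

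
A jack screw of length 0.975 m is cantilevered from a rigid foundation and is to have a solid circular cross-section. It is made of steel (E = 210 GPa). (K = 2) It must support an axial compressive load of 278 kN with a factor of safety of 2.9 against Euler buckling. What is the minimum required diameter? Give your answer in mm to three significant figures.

d ≈ 74.1 mm

Required P_cr = n·P = 2.9 × 278 = 806.2 kN
L_e = K·L = 2 × 0.975 = 1.950 m
Required I = P_cr·L_e²/(π²E) = 8.062×10^5 × 1.950² / (π² × 2.10×10^11) = 1.479×10^-6 m⁴
I_req = 1.479×10^6 mm⁴
Solid circle: I = πd⁴/64  ⇒  d = (64I/π)^(1/4) = (64×1.479×10^6/π)^(1/4) = 74.1 mm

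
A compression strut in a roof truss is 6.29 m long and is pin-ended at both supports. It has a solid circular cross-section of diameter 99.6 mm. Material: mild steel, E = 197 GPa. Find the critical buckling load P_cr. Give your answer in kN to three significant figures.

I = πd⁴/64 = π×99.6⁴/64 = 4.831×10^6 mm⁴
I = 4.831×10^6 mm⁴ = 4.831×10^-6 m⁴
Effective length L_e = K·L = 1 × 6.29 = 6.290 m
P_cr = π²EI / L_e² = π² × 197×10⁹ × 4.831×10^-6 / 6.290² = 2.374×10^5 N

P_cr ≈ 237 kN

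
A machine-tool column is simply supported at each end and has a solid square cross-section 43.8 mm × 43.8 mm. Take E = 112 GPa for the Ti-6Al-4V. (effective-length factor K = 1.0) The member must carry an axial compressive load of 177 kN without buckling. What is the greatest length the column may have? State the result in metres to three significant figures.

I = a⁴/12 = 43.8⁴/12 = 3.067×10^5 mm⁴
I = 3.067×10^-7 m⁴
At the buckling limit P_cr = P = 1.770×10^5 N
From P_cr = π²EI/(K·L)²:  L = (1/K)·√(π²EI/P_cr) = (1/1)·√(π²×1.12×10^11×3.067×10^-7/1.770×10^5)
L = 1.38 m

L_max ≈ 1.38 m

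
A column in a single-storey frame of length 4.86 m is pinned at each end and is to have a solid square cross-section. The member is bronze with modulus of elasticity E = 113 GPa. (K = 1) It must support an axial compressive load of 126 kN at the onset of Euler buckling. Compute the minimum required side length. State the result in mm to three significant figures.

L_e = K·L = 1 × 4.86 = 4.860 m
Required I = P_cr·L_e²/(π²E) = 1.260×10^5 × 4.860² / (π² × 1.13×10^11) = 2.668×10^-6 m⁴
I_req = 2.668×10^6 mm⁴
Solid square: I = a⁴/12  ⇒  a = (12I)^(1/4) = (12×2.668×10^6)^(1/4) = 75.2 mm

a ≈ 75.2 mm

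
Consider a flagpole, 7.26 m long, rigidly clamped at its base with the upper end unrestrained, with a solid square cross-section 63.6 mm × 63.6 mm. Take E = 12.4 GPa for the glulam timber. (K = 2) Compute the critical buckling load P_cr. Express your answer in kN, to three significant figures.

P_cr ≈ 0.791 kN

I = a⁴/12 = 63.6⁴/12 = 1.363×10^6 mm⁴
I = 1.363×10^6 mm⁴ = 1.363×10^-6 m⁴
Effective length L_e = K·L = 2 × 7.26 = 14.52 m
P_cr = π²EI / L_e² = π² × 12.4×10⁹ × 1.363×10^-6 / 14.52² = 791.5 N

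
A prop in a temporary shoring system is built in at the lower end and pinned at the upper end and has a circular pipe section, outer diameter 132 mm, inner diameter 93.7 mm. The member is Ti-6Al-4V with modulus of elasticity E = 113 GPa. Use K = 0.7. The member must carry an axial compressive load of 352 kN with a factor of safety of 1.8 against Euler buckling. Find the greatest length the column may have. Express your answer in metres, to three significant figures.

L_max ≈ 6.32 m

d_o = 132 mm, d_i = 93.7 mm
I = π(d_o⁴ − d_i⁴)/64 = π(132⁴ − 93.70⁴)/64 = 1.112×10^7 mm⁴
I = 1.112×10^-5 m⁴
Required critical load P_cr = n·P = 1.8 × 352 = 633.6 kN = 6.336×10^5 N
From P_cr = π²EI/(K·L)²:  L = (1/K)·√(π²EI/P_cr) = (1/0.7)·√(π²×1.13×10^11×1.112×10^-5/6.336×10^5)
L = 6.32 m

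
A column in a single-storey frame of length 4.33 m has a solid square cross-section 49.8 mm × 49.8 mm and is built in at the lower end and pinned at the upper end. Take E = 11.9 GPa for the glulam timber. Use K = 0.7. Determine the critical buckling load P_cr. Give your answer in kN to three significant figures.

I = a⁴/12 = 49.8⁴/12 = 5.125×10^5 mm⁴
I = 5.125×10^5 mm⁴ = 5.125×10^-7 m⁴
Effective length L_e = K·L = 0.7 × 4.33 = 3.031 m
P_cr = π²EI / L_e² = π² × 11.9×10⁹ × 5.125×10^-7 / 3.031² = 6.553×10^3 N

P_cr ≈ 6.55 kN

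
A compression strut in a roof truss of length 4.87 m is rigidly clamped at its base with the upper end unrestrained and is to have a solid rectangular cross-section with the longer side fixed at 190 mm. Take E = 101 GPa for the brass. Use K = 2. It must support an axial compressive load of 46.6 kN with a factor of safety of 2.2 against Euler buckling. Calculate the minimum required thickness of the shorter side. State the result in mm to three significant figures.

Required P_cr = n·P = 2.2 × 46.6 = 102.5 kN
L_e = K·L = 2 × 4.87 = 9.740 m
Required I = P_cr·L_e²/(π²E) = 1.025×10^5 × 9.740² / (π² × 1.01×10^11) = 9.757×10^-6 m⁴
I_req = 9.757×10^6 mm⁴
Rectangle, weak axis: I_min = h·b³/12 with h = 190 mm fixed  ⇒  b = (12I/h)^(1/3) = 85.1 mm

b ≈ 85.1 mm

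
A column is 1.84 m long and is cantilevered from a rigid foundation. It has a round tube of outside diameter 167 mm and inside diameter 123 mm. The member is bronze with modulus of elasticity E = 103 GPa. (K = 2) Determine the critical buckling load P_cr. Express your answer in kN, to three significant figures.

P_cr ≈ 2020 kN

d_o = 167 mm, d_i = 123 mm
I = π(d_o⁴ − d_i⁴)/64 = π(167⁴ − 123.0⁴)/64 = 2.694×10^7 mm⁴
I = 2.694×10^7 mm⁴ = 2.694×10^-5 m⁴
Effective length L_e = K·L = 2 × 1.84 = 3.680 m
P_cr = π²EI / L_e² = π² × 103×10⁹ × 2.694×10^-5 / 3.680² = 2.023×10^6 N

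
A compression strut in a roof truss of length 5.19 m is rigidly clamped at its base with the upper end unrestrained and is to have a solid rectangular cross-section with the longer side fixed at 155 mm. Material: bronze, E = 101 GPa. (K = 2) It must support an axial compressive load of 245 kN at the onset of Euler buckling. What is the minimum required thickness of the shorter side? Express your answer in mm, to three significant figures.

L_e = K·L = 2 × 5.19 = 10.38 m
Required I = P_cr·L_e²/(π²E) = 2.450×10^5 × 10.38² / (π² × 1.01×10^11) = 2.648×10^-5 m⁴
I_req = 2.648×10^7 mm⁴
Rectangle, weak axis: I_min = h·b³/12 with h = 155 mm fixed  ⇒  b = (12I/h)^(1/3) = 127 mm

b ≈ 127 mm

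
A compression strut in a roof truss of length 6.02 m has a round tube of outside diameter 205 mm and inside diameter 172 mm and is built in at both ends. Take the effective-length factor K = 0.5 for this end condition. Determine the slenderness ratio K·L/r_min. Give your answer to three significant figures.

λ ≈ 45.0

d_o = 205 mm, d_i = 172 mm
I = π(d_o⁴ − d_i⁴)/64 = π(205⁴ − 172.0⁴)/64 = 4.373×10^7 mm⁴
A = 9.771×10^3 mm²;  r_min = √(I/A) = √(4.373×10^7/9.771×10^3) = 66.90 mm
L_e = K·L = 0.5 × 6.02 m = 3.010 m = 3010.0 mm
λ = L_e / r_min = 3010.0 / 66.90 = 45.0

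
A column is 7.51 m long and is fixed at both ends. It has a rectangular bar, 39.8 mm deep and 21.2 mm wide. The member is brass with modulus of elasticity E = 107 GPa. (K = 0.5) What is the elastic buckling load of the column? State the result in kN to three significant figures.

P_cr ≈ 2.37 kN

Buckling occurs about the weak axis: I_min = h·b³/12 with b = 21.2 mm (the shorter side).
I_min = 39.8×21.2³/12 = 3.160×10^4 mm⁴
I = 3.160×10^4 mm⁴ = 3.160×10^-8 m⁴
Effective length L_e = K·L = 0.5 × 7.51 = 3.755 m
P_cr = π²EI / L_e² = π² × 107×10⁹ × 3.160×10^-8 / 3.755² = 2.367×10^3 N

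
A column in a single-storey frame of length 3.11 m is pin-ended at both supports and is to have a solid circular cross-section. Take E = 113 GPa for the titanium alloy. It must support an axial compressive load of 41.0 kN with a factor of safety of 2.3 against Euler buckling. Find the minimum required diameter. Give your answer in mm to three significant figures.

Required P_cr = n·P = 2.3 × 41.0 = 94.30 kN
L_e = K·L = 1 × 3.11 = 3.110 m
Required I = P_cr·L_e²/(π²E) = 9.430×10^4 × 3.110² / (π² × 1.13×10^11) = 8.178×10^-7 m⁴
I_req = 8.178×10^5 mm⁴
Solid circle: I = πd⁴/64  ⇒  d = (64I/π)^(1/4) = (64×8.178×10^5/π)^(1/4) = 63.9 mm

d ≈ 63.9 mm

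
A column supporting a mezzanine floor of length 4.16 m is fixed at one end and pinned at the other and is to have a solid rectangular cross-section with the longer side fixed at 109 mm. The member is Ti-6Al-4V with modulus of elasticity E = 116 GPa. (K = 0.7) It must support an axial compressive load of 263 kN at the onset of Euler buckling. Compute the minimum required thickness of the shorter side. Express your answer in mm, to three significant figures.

L_e = K·L = 0.7 × 4.16 = 2.912 m
Required I = P_cr·L_e²/(π²E) = 2.630×10^5 × 2.912² / (π² × 1.16×10^11) = 1.948×10^-6 m⁴
I_req = 1.948×10^6 mm⁴
Rectangle, weak axis: I_min = h·b³/12 with h = 109 mm fixed  ⇒  b = (12I/h)^(1/3) = 59.9 mm

b ≈ 59.9 mm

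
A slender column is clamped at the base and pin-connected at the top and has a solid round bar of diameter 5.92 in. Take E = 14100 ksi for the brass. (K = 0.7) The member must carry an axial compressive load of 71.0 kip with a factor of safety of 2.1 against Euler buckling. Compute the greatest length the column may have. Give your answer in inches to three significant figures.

I = πd⁴/64 = π×5.92⁴/64 = 60.29 in⁴
Required critical load P_cr = n·P = 2.1 × 71.0 = 149.1 kip = 1.491×10^5 lb
From P_cr = π²EI/(K·L)²:  L = (1/K)·√(π²EI/P_cr) = (1/0.7)·√(π²×1.41×10^7×60.29/1.491×10^5)
L = 339 in

L_max ≈ 339 in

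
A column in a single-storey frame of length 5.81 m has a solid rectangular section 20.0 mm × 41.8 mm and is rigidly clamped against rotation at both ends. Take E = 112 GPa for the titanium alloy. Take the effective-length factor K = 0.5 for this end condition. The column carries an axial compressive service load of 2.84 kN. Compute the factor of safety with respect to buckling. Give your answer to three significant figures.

Buckling occurs about the weak axis: I_min = h·b³/12 with b = 20.0 mm (the shorter side).
I_min = 41.8×20.0³/12 = 2.787×10^4 mm⁴
I = 2.787×10^4 mm⁴ = 2.787×10^-8 m⁴
Effective length L_e = K·L = 0.5 × 5.81 = 2.905 m
P_cr = π²EI / L_e² = π² × 112×10⁹ × 2.787×10^-8 / 2.905² = 3.650×10^3 N
Factor of safety n = P_cr / P = 3.6501 / 2.84 = 1.29

n ≈ 1.29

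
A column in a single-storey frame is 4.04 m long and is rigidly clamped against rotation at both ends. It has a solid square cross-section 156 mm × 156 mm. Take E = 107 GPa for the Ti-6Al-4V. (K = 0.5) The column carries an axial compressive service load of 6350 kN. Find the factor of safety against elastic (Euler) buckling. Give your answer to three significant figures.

n ≈ 2.01

I = a⁴/12 = 156⁴/12 = 4.935×10^7 mm⁴
I = 4.935×10^7 mm⁴ = 4.935×10^-5 m⁴
Effective length L_e = K·L = 0.5 × 4.04 = 2.020 m
P_cr = π²EI / L_e² = π² × 107×10⁹ × 4.935×10^-5 / 2.020² = 1.277×10^7 N
Factor of safety n = P_cr / P = 12773 / 6350 = 2.01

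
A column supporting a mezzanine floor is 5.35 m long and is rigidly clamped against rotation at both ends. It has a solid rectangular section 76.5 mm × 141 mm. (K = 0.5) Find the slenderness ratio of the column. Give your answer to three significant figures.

Buckling occurs about the weak axis: I_min = h·b³/12 with b = 76.5 mm (the shorter side).
I_min = 141×76.5³/12 = 5.260×10^6 mm⁴
A = 1.079×10^4 mm²;  r_min = √(I/A) = √(5.260×10^6/1.079×10^4) = 22.08 mm
L_e = K·L = 0.5 × 5.35 m = 2.675 m = 2675.0 mm
λ = L_e / r_min = 2675.0 / 22.08 = 121

λ ≈ 121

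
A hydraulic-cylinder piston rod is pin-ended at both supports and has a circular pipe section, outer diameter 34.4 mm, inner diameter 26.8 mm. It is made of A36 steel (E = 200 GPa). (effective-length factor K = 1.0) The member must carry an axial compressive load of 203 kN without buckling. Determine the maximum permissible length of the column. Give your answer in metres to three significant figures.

L_max ≈ 0.650 m

d_o = 34.4 mm, d_i = 26.8 mm
I = π(d_o⁴ − d_i⁴)/64 = π(34.4⁴ − 26.80⁴)/64 = 4.342×10^4 mm⁴
I = 4.342×10^-8 m⁴
At the buckling limit P_cr = P = 2.030×10^5 N
From P_cr = π²EI/(K·L)²:  L = (1/K)·√(π²EI/P_cr) = (1/1)·√(π²×2.00×10^11×4.342×10^-8/2.030×10^5)
L = 0.650 m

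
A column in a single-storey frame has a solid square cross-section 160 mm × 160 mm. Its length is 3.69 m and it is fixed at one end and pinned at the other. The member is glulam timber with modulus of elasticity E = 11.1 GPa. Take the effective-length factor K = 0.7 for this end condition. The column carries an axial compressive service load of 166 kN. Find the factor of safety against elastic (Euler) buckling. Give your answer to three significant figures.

n ≈ 5.40

I = a⁴/12 = 160⁴/12 = 5.461×10^7 mm⁴
I = 5.461×10^7 mm⁴ = 5.461×10^-5 m⁴
Effective length L_e = K·L = 0.7 × 3.69 = 2.583 m
P_cr = π²EI / L_e² = π² × 11.1×10⁹ × 5.461×10^-5 / 2.583² = 8.968×10^5 N
Factor of safety n = P_cr / P = 896.75 / 166 = 5.40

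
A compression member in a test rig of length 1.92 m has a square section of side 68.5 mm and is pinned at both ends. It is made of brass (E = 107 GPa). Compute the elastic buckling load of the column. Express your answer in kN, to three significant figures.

I = a⁴/12 = 68.5⁴/12 = 1.835×10^6 mm⁴
I = 1.835×10^6 mm⁴ = 1.835×10^-6 m⁴
Effective length L_e = K·L = 1 × 1.92 = 1.920 m
P_cr = π²EI / L_e² = π² × 107×10⁹ × 1.835×10^-6 / 1.920² = 5.256×10^5 N

P_cr ≈ 526 kN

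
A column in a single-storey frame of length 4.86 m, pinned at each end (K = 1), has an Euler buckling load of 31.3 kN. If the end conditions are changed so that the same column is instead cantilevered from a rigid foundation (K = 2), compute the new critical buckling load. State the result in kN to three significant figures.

P_cr ≈ 7.82 kN

P_cr ∝ 1/K², so P_cr,new = P_cr,old × (K_old/K_new)² = 31.3 × (1/2)²
= 31.3 × 0.2500 = 7.82 kN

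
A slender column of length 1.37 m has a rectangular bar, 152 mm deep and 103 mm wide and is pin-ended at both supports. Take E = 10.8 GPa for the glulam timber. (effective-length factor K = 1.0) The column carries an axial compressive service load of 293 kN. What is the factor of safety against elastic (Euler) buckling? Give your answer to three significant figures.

Buckling occurs about the weak axis: I_min = h·b³/12 with b = 103 mm (the shorter side).
I_min = 152×103³/12 = 1.384×10^7 mm⁴
I = 1.384×10^7 mm⁴ = 1.384×10^-5 m⁴
Effective length L_e = K·L = 1 × 1.37 = 1.370 m
P_cr = π²EI / L_e² = π² × 10.8×10⁹ × 1.384×10^-5 / 1.370² = 7.861×10^5 N
Factor of safety n = P_cr / P = 786.06 / 293 = 2.68

n ≈ 2.68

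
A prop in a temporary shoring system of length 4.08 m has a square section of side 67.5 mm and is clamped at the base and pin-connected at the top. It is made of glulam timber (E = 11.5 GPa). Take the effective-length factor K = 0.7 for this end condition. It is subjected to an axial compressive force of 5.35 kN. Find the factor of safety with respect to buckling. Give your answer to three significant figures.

I = a⁴/12 = 67.5⁴/12 = 1.730×10^6 mm⁴
I = 1.730×10^6 mm⁴ = 1.730×10^-6 m⁴
Effective length L_e = K·L = 0.7 × 4.08 = 2.856 m
P_cr = π²EI / L_e² = π² × 11.5×10⁹ × 1.730×10^-6 / 2.856² = 2.407×10^4 N
Factor of safety n = P_cr / P = 24.072 / 5.35 = 4.50

n ≈ 4.50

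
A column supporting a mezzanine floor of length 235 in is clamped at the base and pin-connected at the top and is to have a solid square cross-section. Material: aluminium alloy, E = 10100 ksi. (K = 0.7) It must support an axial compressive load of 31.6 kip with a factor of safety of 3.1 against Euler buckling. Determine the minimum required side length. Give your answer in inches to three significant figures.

a ≈ 4.23 in

Required P_cr = n·P = 3.1 × 31.6 = 97.96 kip
L_e = K·L = 0.7 × 235 = 164.5 in
Required I = P_cr·L_e²/(π²E) = 9.796×10^4 × 164.5² / (π² × 1.01×10^7) = 26.59 in⁴
Solid square: I = a⁴/12  ⇒  a = (12I)^(1/4) = (12×26.59)^(1/4) = 4.23 in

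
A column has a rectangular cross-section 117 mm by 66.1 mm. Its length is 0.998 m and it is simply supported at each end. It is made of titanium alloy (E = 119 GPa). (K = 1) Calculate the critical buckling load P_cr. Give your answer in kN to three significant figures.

Buckling occurs about the weak axis: I_min = h·b³/12 with b = 66.1 mm (the shorter side).
I_min = 117×66.1³/12 = 2.816×10^6 mm⁴
I = 2.816×10^6 mm⁴ = 2.816×10^-6 m⁴
Effective length L_e = K·L = 1 × 0.998 = 0.9980 m
P_cr = π²EI / L_e² = π² × 119×10⁹ × 2.816×10^-6 / 0.9980² = 3.320×10^6 N

P_cr ≈ 3320 kN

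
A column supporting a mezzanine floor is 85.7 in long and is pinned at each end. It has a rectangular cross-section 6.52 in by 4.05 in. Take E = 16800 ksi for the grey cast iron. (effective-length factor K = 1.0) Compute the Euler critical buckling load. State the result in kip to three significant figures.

Buckling occurs about the weak axis: I_min = h·b³/12 with b = 4.05 in (the shorter side).
I_min = 6.52×4.05³/12 = 36.09 in⁴
Effective length L_e = K·L = 1 × 85.7 = 85.70 in
P_cr = π²EI / L_e² = π² × 16800×10³ × 36.09 / 85.70² = 8.149×10^5 lb

P_cr ≈ 815 kip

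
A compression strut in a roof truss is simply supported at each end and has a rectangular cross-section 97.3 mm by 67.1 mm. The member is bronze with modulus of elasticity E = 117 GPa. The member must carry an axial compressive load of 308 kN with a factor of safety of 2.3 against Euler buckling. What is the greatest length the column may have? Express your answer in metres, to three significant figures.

L_max ≈ 2.00 m

Buckling occurs about the weak axis: I_min = h·b³/12 with b = 67.1 mm (the shorter side).
I_min = 97.3×67.1³/12 = 2.450×10^6 mm⁴
I = 2.450×10^-6 m⁴
Required critical load P_cr = n·P = 2.3 × 308 = 708.4 kN = 7.084×10^5 N
From P_cr = π²EI/(K·L)²:  L = (1/K)·√(π²EI/P_cr) = (1/1)·√(π²×1.17×10^11×2.450×10^-6/7.084×10^5)
L = 2.00 m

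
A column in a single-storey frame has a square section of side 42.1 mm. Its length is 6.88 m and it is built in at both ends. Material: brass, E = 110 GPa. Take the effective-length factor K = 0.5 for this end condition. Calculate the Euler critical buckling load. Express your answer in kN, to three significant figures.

I = a⁴/12 = 42.1⁴/12 = 2.618×10^5 mm⁴
I = 2.618×10^5 mm⁴ = 2.618×10^-7 m⁴
Effective length L_e = K·L = 0.5 × 6.88 = 3.440 m
P_cr = π²EI / L_e² = π² × 110×10⁹ × 2.618×10^-7 / 3.440² = 2.402×10^4 N

P_cr ≈ 24.0 kN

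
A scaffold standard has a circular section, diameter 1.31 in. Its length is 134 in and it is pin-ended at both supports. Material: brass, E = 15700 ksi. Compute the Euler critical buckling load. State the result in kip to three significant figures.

I = πd⁴/64 = π×1.31⁴/64 = 0.1446 in⁴
Effective length L_e = K·L = 1 × 134 = 134.0 in
P_cr = π²EI / L_e² = π² × 15700×10³ × 0.1446 / 134.0² = 1.248×10^3 lb

P_cr ≈ 1.25 kip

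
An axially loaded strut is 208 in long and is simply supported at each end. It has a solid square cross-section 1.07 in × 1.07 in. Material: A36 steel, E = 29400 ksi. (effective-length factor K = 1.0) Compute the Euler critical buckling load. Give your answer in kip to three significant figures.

P_cr ≈ 0.733 kip

I = a⁴/12 = 1.07⁴/12 = 0.1092 in⁴
Effective length L_e = K·L = 1 × 208 = 208.0 in
P_cr = π²EI / L_e² = π² × 29400×10³ × 0.1092 / 208.0² = 732.6 lb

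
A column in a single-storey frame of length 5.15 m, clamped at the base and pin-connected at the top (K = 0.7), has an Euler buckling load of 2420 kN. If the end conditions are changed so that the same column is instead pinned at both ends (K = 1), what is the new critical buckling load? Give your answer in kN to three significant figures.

P_cr ∝ 1/K², so P_cr,new = P_cr,old × (K_old/K_new)² = 2420 × (0.7/1)²
= 2420 × 0.4900 = 1190 kN

P_cr ≈ 1190 kN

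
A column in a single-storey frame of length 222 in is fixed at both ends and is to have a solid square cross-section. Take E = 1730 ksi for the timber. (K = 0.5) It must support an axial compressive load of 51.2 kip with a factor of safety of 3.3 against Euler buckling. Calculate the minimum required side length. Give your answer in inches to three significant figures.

Required P_cr = n·P = 3.3 × 51.2 = 169.0 kip
L_e = K·L = 0.5 × 222 = 111.0 in
Required I = P_cr·L_e²/(π²E) = 1.690×10^5 × 111.0² / (π² × 1.73×10^6) = 121.9 in⁴
Solid square: I = a⁴/12  ⇒  a = (12I)^(1/4) = (12×121.9)^(1/4) = 6.18 in

a ≈ 6.18 in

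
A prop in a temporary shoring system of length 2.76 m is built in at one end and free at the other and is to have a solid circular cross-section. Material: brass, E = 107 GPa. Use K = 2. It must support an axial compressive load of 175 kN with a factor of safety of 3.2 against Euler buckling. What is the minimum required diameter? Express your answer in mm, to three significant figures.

d ≈ 135 mm

Required P_cr = n·P = 3.2 × 175 = 560.0 kN
L_e = K·L = 2 × 2.76 = 5.520 m
Required I = P_cr·L_e²/(π²E) = 5.600×10^5 × 5.520² / (π² × 1.07×10^11) = 1.616×10^-5 m⁴
I_req = 1.616×10^7 mm⁴
Solid circle: I = πd⁴/64  ⇒  d = (64I/π)^(1/4) = (64×1.616×10^7/π)^(1/4) = 135 mm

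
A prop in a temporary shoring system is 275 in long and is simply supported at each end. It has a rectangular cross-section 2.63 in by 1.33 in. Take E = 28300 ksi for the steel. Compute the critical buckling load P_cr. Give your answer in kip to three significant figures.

P_cr ≈ 1.90 kip

Buckling occurs about the weak axis: I_min = h·b³/12 with b = 1.33 in (the shorter side).
I_min = 2.63×1.33³/12 = 0.5156 in⁴
Effective length L_e = K·L = 1 × 275 = 275.0 in
P_cr = π²EI / L_e² = π² × 28300×10³ × 0.5156 / 275.0² = 1.904×10^3 lb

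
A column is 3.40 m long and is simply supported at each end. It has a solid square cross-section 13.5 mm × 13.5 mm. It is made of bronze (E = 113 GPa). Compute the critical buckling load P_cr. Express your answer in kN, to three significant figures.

I = a⁴/12 = 13.5⁴/12 = 2.768×10^3 mm⁴
I = 2.768×10^3 mm⁴ = 2.768×10^-9 m⁴
Effective length L_e = K·L = 1 × 3.40 = 3.400 m
P_cr = π²EI / L_e² = π² × 113×10⁹ × 2.768×10^-9 / 3.400² = 267.0 N

P_cr ≈ 0.267 kN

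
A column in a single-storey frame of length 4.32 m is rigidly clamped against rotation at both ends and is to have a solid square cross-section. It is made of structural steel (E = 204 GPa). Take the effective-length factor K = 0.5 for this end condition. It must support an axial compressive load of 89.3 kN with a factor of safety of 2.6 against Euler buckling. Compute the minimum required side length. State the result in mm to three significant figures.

a ≈ 50.4 mm

Required P_cr = n·P = 2.6 × 89.3 = 232.2 kN
L_e = K·L = 0.5 × 4.32 = 2.160 m
Required I = P_cr·L_e²/(π²E) = 2.322×10^5 × 2.160² / (π² × 2.04×10^11) = 5.380×10^-7 m⁴
I_req = 5.380×10^5 mm⁴
Solid square: I = a⁴/12  ⇒  a = (12I)^(1/4) = (12×5.380×10^5)^(1/4) = 50.4 mm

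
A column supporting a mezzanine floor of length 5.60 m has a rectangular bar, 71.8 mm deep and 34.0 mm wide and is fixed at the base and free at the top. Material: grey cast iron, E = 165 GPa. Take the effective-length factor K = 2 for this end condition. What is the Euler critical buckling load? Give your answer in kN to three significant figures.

P_cr ≈ 3.05 kN

Buckling occurs about the weak axis: I_min = h·b³/12 with b = 34.0 mm (the shorter side).
I_min = 71.8×34.0³/12 = 2.352×10^5 mm⁴
I = 2.352×10^5 mm⁴ = 2.352×10^-7 m⁴
Effective length L_e = K·L = 2 × 5.60 = 11.20 m
P_cr = π²EI / L_e² = π² × 165×10⁹ × 2.352×10^-7 / 11.20² = 3.053×10^3 N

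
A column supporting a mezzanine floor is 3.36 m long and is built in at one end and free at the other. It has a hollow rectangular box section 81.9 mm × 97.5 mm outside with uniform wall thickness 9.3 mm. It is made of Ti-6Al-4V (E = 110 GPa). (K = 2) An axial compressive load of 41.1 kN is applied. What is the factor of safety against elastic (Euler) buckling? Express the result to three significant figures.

Inner dimensions: h_i = 97.5 − 2×9.3 = 78.90 mm, b_i = 81.9 − 2×9.3 = 63.30 mm
Weak-axis I_min = (h_o·b_o³ − h_i·b_i³)/12 with b_o = 81.9, b_i = 63.30 mm (shorter outer/inner sides).
I_min = (97.5×81.9³ − 78.90×63.30³)/12 = 2.796×10^6 mm⁴
I = 2.796×10^6 mm⁴ = 2.796×10^-6 m⁴
Effective length L_e = K·L = 2 × 3.36 = 6.720 m
P_cr = π²EI / L_e² = π² × 110×10⁹ × 2.796×10^-6 / 6.720² = 6.721×10^4 N
Factor of safety n = P_cr / P = 67.215 / 41.1 = 1.64

n ≈ 1.64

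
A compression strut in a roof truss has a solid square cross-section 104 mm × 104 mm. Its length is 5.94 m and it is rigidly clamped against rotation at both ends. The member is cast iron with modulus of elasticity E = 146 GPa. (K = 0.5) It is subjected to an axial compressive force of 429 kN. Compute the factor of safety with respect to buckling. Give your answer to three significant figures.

I = a⁴/12 = 104⁴/12 = 9.749×10^6 mm⁴
I = 9.749×10^6 mm⁴ = 9.749×10^-6 m⁴
Effective length L_e = K·L = 0.5 × 5.94 = 2.970 m
P_cr = π²EI / L_e² = π² × 146×10⁹ × 9.749×10^-6 / 2.970² = 1.593×10^6 N
Factor of safety n = P_cr / P = 1592.5 / 429 = 3.71

n ≈ 3.71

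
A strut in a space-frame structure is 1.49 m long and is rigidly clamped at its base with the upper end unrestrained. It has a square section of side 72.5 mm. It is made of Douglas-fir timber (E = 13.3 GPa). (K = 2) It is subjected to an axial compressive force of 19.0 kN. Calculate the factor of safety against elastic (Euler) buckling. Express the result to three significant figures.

n ≈ 1.79

I = a⁴/12 = 72.5⁴/12 = 2.302×10^6 mm⁴
I = 2.302×10^6 mm⁴ = 2.302×10^-6 m⁴
Effective length L_e = K·L = 2 × 1.49 = 2.980 m
P_cr = π²EI / L_e² = π² × 13.3×10⁹ × 2.302×10^-6 / 2.980² = 3.403×10^4 N
Factor of safety n = P_cr / P = 34.032 / 19.0 = 1.79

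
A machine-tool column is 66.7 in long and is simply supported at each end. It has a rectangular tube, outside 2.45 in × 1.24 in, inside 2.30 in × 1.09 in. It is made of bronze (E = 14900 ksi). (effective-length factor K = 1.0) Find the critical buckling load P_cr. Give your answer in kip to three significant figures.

Weak-axis I_min = (h_o·b_o³ − h_i·b_i³)/12 with b_o = 1.24, b_i = 1.090 in (shorter outer/inner sides).
I_min = (2.45×1.24³ − 2.300×1.090³)/12 = 0.1411 in⁴
Effective length L_e = K·L = 1 × 66.7 = 66.70 in
P_cr = π²EI / L_e² = π² × 14900×10³ × 0.1411 / 66.70² = 4.663×10^3 lb

P_cr ≈ 4.66 kip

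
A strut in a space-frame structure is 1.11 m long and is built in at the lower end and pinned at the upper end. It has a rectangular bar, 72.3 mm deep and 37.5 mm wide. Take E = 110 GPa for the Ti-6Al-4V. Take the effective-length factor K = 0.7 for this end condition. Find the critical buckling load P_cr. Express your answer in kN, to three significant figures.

Buckling occurs about the weak axis: I_min = h·b³/12 with b = 37.5 mm (the shorter side).
I_min = 72.3×37.5³/12 = 3.177×10^5 mm⁴
I = 3.177×10^5 mm⁴ = 3.177×10^-7 m⁴
Effective length L_e = K·L = 0.7 × 1.11 = 0.7770 m
P_cr = π²EI / L_e² = π² × 110×10⁹ × 3.177×10^-7 / 0.7770² = 5.713×10^5 N

P_cr ≈ 571 kN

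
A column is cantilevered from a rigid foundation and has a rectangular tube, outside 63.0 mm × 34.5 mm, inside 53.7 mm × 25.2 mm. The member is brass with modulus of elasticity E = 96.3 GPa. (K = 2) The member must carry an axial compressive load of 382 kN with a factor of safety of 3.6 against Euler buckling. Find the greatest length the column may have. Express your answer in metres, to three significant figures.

Weak-axis I_min = (h_o·b_o³ − h_i·b_i³)/12 with b_o = 34.5, b_i = 25.20 mm (shorter outer/inner sides).
I_min = (63.0×34.5³ − 53.70×25.20³)/12 = 1.440×10^5 mm⁴
I = 1.440×10^-7 m⁴
Required critical load P_cr = n·P = 3.6 × 382 = 1375 kN = 1.375×10^6 N
From P_cr = π²EI/(K·L)²:  L = (1/K)·√(π²EI/P_cr) = (1/2)·√(π²×9.63×10^10×1.440×10^-7/1.375×10^6)
L = 0.158 m

L_max ≈ 0.158 m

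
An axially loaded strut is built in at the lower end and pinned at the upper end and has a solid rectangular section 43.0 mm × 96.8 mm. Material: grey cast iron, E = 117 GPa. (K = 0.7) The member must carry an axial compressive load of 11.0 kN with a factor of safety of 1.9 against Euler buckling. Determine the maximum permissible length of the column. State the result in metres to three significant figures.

L_max ≈ 8.50 m

Buckling occurs about the weak axis: I_min = h·b³/12 with b = 43.0 mm (the shorter side).
I_min = 96.8×43.0³/12 = 6.414×10^5 mm⁴
I = 6.414×10^-7 m⁴
Required critical load P_cr = n·P = 1.9 × 11.0 = 20.90 kN = 2.090×10^4 N
From P_cr = π²EI/(K·L)²:  L = (1/K)·√(π²EI/P_cr) = (1/0.7)·√(π²×1.17×10^11×6.414×10^-7/2.090×10^4)
L = 8.50 m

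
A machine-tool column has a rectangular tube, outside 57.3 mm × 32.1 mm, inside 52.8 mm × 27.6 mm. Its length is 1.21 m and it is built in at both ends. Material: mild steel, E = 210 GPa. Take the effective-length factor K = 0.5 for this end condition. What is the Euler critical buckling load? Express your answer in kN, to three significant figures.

Weak-axis I_min = (h_o·b_o³ − h_i·b_i³)/12 with b_o = 32.1, b_i = 27.60 mm (shorter outer/inner sides).
I_min = (57.3×32.1³ − 52.80×27.60³)/12 = 6.543×10^4 mm⁴
I = 6.543×10^4 mm⁴ = 6.543×10^-8 m⁴
Effective length L_e = K·L = 0.5 × 1.21 = 0.6050 m
P_cr = π²EI / L_e² = π² × 210×10⁹ × 6.543×10^-8 / 0.6050² = 3.705×10^5 N

P_cr ≈ 371 kN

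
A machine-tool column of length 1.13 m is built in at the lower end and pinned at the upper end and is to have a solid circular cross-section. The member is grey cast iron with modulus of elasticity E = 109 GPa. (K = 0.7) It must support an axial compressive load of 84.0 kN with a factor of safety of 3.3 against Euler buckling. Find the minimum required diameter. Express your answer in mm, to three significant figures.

d ≈ 42.6 mm

Required P_cr = n·P = 3.3 × 84.0 = 277.2 kN
L_e = K·L = 0.7 × 1.13 = 0.7910 m
Required I = P_cr·L_e²/(π²E) = 2.772×10^5 × 0.7910² / (π² × 1.09×10^11) = 1.612×10^-7 m⁴
I_req = 1.612×10^5 mm⁴
Solid circle: I = πd⁴/64  ⇒  d = (64I/π)^(1/4) = (64×1.612×10^5/π)^(1/4) = 42.6 mm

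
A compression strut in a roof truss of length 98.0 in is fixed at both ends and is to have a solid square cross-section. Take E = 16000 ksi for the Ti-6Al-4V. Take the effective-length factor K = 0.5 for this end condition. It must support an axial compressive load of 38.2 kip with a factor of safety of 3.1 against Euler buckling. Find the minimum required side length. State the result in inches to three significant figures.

Required P_cr = n·P = 3.1 × 38.2 = 118.4 kip
L_e = K·L = 0.5 × 98.0 = 49.00 in
Required I = P_cr·L_e²/(π²E) = 1.184×10^5 × 49.00² / (π² × 1.60×10^7) = 1.801 in⁴
Solid square: I = a⁴/12  ⇒  a = (12I)^(1/4) = (12×1.801)^(1/4) = 2.16 in

a ≈ 2.16 in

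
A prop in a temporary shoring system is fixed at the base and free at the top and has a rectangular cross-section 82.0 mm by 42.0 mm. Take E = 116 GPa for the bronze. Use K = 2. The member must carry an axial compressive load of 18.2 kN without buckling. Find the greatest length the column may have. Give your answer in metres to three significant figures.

L_max ≈ 2.82 m

Buckling occurs about the weak axis: I_min = h·b³/12 with b = 42.0 mm (the shorter side).
I_min = 82.0×42.0³/12 = 5.063×10^5 mm⁴
I = 5.063×10^-7 m⁴
At the buckling limit P_cr = P = 1.820×10^4 N
From P_cr = π²EI/(K·L)²:  L = (1/K)·√(π²EI/P_cr) = (1/2)·√(π²×1.16×10^11×5.063×10^-7/1.820×10^4)
L = 2.82 m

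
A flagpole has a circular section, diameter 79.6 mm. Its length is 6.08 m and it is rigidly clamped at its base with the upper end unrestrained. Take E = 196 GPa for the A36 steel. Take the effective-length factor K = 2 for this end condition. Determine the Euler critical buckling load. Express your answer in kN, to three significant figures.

P_cr ≈ 25.8 kN

I = πd⁴/64 = π×79.6⁴/64 = 1.971×10^6 mm⁴
I = 1.971×10^6 mm⁴ = 1.971×10^-6 m⁴
Effective length L_e = K·L = 2 × 6.08 = 12.16 m
P_cr = π²EI / L_e² = π² × 196×10⁹ × 1.971×10^-6 / 12.16² = 2.578×10^4 N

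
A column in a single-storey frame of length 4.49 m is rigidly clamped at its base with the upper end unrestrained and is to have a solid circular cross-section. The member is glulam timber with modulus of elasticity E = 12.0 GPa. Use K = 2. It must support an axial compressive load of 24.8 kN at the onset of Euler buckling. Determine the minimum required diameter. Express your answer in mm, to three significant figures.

L_e = K·L = 2 × 4.49 = 8.980 m
Required I = P_cr·L_e²/(π²E) = 2.480×10^4 × 8.980² / (π² × 1.20×10^10) = 1.689×10^-5 m⁴
I_req = 1.689×10^7 mm⁴
Solid circle: I = πd⁴/64  ⇒  d = (64I/π)^(1/4) = (64×1.689×10^7/π)^(1/4) = 136 mm

d ≈ 136 mm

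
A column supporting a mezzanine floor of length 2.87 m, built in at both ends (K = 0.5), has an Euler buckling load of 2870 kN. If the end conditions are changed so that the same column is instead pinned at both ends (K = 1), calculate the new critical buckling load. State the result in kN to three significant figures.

P_cr ≈ 718 kN

P_cr ∝ 1/K², so P_cr,new = P_cr,old × (K_old/K_new)² = 2870 × (0.5/1)²
= 2870 × 0.2500 = 718 kN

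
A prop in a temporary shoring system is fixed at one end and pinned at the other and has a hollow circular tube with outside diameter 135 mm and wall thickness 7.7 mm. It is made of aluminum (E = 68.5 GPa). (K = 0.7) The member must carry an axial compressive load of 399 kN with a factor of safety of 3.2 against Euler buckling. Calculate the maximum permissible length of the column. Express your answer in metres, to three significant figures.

L_max ≈ 2.60 m

Inner diameter d_i = 135 − 2×7.7 = 119.6 mm
I = π(d_o⁴ − d_i⁴)/64 = π(135⁴ − 119.6⁴)/64 = 6.261×10^6 mm⁴
I = 6.261×10^-6 m⁴
Required critical load P_cr = n·P = 3.2 × 399 = 1277 kN = 1.277×10^6 N
From P_cr = π²EI/(K·L)²:  L = (1/K)·√(π²EI/P_cr) = (1/0.7)·√(π²×6.85×10^10×6.261×10^-6/1.277×10^6)
L = 2.60 m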